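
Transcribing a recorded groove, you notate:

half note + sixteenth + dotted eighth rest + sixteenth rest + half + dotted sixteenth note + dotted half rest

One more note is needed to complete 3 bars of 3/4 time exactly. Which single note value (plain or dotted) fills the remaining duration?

dotted sixteenth note

3 bars of 3/4 = 72 thirty-second notes.
Express everything in thirty-second notes: half note = 16; sixteenth = 2; dotted eighth rest = 6; sixteenth rest = 2; half = 16; dotted sixteenth note = 3; dotted half rest = 24.
Altogether 16 + 2 + 6 + 2 + 16 + 3 + 24 = 69.
Remaining: 72 − 69 = 3 thirty-second notes, which is a dotted sixteenth note.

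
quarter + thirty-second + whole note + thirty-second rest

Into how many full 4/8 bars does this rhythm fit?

2

One bar of 4/8 = 16 thirty-second notes.
Working in thirty-second notes: quarter = 8; thirty-second = 1; whole note = 32; thirty-second rest = 1.
Sum: 8 + 1 + 32 + 1 = 42.
42 ÷ 16 = 2 complete bars with 10 left over.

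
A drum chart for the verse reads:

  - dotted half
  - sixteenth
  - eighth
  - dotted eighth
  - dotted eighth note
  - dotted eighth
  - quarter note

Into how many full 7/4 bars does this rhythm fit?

1

One bar of 7/4 = 28 sixteenth notes.
Convert each value to sixteenth notes: dotted half = 12; sixteenth = 1; eighth = 2; dotted eighth = 3; dotted eighth note = 3; dotted eighth = 3; quarter note = 4.
Adding: 12 + 1 + 2 + 3 + 3 + 3 + 4 = 28.
28 ÷ 28 = 1 complete bar with 0 left over.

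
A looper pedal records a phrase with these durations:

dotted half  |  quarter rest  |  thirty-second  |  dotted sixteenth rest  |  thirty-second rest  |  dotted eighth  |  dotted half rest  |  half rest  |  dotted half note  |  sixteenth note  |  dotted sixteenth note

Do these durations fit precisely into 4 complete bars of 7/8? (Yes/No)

One bar of 7/8 = 28 thirty-second notes, so 4 bars = 112.
Each duration in thirty-second notes: dotted half = 24; quarter rest = 8; thirty-second = 1; dotted sixteenth rest = 3; thirty-second rest = 1; dotted eighth = 6; dotted half rest = 24; half rest = 16; dotted half note = 24; sixteenth note = 2; dotted sixteenth note = 3.
Total: 24 + 8 + 1 + 3 + 1 + 6 + 24 + 16 + 24 + 2 + 3 = 112.
112 equals 112, so the answer is Yes.

Yes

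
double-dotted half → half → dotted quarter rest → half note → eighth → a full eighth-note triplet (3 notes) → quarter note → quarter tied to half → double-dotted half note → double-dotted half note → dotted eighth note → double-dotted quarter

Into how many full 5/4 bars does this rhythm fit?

4

One bar of 5/4 = 20 sixteenth notes.
Express everything in sixteenth notes: double-dotted half = 14; half = 8; dotted quarter rest = 6; half note = 8; eighth = 2; a full eighth-note triplet (3 notes) (three triplet eighths span one quarter) = 4; quarter note = 4; quarter tied to half (quarter + half) = 12; double-dotted half note = 14; double-dotted half note = 14; dotted eighth note = 3; double-dotted quarter = 7.
Altogether 14 + 8 + 6 + 8 + 2 + 4 + 4 + 12 + 14 + 14 + 3 + 7 = 96.
96 ÷ 20 = 4 complete bars with 16 left over.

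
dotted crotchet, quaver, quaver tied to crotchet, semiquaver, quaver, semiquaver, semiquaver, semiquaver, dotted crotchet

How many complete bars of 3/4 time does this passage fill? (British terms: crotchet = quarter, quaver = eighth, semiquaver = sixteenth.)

2

One bar of 3/4 = 12 sixteenth notes.
Working in sixteenth notes: dotted crotchet = 6; quaver = 2; quaver tied to crotchet (quaver + crotchet) = 6; semiquaver = 1; quaver = 2; semiquaver = 1; semiquaver = 1; semiquaver = 1; dotted crotchet = 6.
Altogether 6 + 2 + 6 + 1 + 2 + 1 + 1 + 1 + 6 = 26.
26 ÷ 12 = 2 complete bars with 2 left over.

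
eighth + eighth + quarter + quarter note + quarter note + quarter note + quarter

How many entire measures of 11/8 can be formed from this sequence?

1

One bar of 11/8 = 11 eighth notes.
Each duration in eighth notes: eighth = 1; eighth = 1; quarter = 2; quarter note = 2; quarter note = 2; quarter note = 2; quarter = 2.
Altogether 1 + 1 + 2 + 2 + 2 + 2 + 2 = 12.
12 ÷ 11 = 1 complete bar with 1 left over.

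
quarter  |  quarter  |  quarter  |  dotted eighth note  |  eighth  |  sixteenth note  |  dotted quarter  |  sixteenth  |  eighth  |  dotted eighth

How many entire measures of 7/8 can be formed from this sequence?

One bar of 7/8 = 14 sixteenth notes.
Express everything in sixteenth notes: quarter = 4; quarter = 4; quarter = 4; dotted eighth note = 3; eighth = 2; sixteenth note = 1; dotted quarter = 6; sixteenth = 1; eighth = 2; dotted eighth = 3.
Adding: 4 + 4 + 4 + 3 + 2 + 1 + 6 + 1 + 2 + 3 = 30.
30 ÷ 14 = 2 complete bars with 2 left over.

2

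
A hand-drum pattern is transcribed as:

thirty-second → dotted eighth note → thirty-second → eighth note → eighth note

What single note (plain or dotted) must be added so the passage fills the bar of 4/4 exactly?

The bar of 4/4 = 32 thirty-second notes.
Express everything in thirty-second notes: thirty-second = 1; dotted eighth note = 6; thirty-second = 1; eighth note = 4; eighth note = 4.
Total: 1 + 6 + 1 + 4 + 4 = 16.
Remaining: 32 − 16 = 16 thirty-second notes, which is a half note.

half note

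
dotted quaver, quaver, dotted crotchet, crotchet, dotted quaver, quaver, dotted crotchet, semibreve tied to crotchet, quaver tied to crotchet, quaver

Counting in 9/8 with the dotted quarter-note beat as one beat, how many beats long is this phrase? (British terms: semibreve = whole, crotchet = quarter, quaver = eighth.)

One dotted quarter-note beat = 6 sixteenth notes.
Express everything in sixteenth notes: dotted quaver = 3; quaver = 2; dotted crotchet = 6; crotchet = 4; dotted quaver = 3; quaver = 2; dotted crotchet = 6; semibreve tied to crotchet (semibreve + crotchet) = 20; quaver tied to crotchet (quaver + crotchet) = 6; quaver = 2.
Adding: 3 + 2 + 6 + 4 + 3 + 2 + 6 + 20 + 6 + 2 = 54.
54 ÷ 6 = 9 beats.

9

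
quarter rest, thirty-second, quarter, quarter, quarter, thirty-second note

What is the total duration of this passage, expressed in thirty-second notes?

Working in thirty-second notes: quarter rest = 8; thirty-second = 1; quarter = 8; quarter = 8; quarter = 8; thirty-second note = 1.
Altogether 8 + 1 + 8 + 8 + 8 + 1 = 34 thirty-second notes.

34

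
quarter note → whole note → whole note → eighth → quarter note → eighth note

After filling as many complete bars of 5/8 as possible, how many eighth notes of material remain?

One bar of 5/8 = 5 eighth notes.
Convert each value to eighth notes: quarter note = 2; whole note = 8; whole note = 8; eighth = 1; quarter note = 2; eighth note = 1.
Sum: 2 + 8 + 8 + 1 + 2 + 1 = 22.
22 ÷ 5 = 4 complete bars with 2 eighth notes remaining.

2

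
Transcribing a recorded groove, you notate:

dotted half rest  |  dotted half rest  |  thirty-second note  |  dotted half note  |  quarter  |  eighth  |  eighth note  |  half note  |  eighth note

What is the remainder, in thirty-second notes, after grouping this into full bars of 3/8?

One bar of 3/8 = 12 thirty-second notes.
Working in thirty-second notes: dotted half rest = 24; dotted half rest = 24; thirty-second note = 1; dotted half note = 24; quarter = 8; eighth = 4; eighth note = 4; half note = 16; eighth note = 4.
Total: 24 + 24 + 1 + 24 + 8 + 4 + 4 + 16 + 4 = 109.
109 ÷ 12 = 9 complete bars with 1 thirty-second note remaining.

1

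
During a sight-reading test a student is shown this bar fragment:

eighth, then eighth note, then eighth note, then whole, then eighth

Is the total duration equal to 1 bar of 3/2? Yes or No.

Yes

One bar of 3/2 = 12 eighth notes.
Express everything in eighth notes: eighth = 1; eighth note = 1; eighth note = 1; whole = 8; eighth = 1.
Sum: 1 + 1 + 1 + 8 + 1 = 12.
12 equals 12, so the answer is Yes.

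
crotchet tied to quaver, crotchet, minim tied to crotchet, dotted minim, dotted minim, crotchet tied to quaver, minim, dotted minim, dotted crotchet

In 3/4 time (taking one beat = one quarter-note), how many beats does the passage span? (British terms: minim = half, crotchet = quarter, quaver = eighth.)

One quarter-note beat = 2 eighth notes.
Convert each value to eighth notes: crotchet tied to quaver (crotchet + quaver) = 3; crotchet = 2; minim tied to crotchet (minim + crotchet) = 6; dotted minim = 6; dotted minim = 6; crotchet tied to quaver (crotchet + quaver) = 3; minim = 4; dotted minim = 6; dotted crotchet = 3.
Sum: 3 + 2 + 6 + 6 + 6 + 3 + 4 + 6 + 3 = 39.
39 ÷ 2 = 19.5 beats.

19.5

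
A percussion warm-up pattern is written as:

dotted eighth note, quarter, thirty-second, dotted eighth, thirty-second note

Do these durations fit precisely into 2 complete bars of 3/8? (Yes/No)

One bar of 3/8 = 12 thirty-second notes, so 2 bars = 24.
Working in thirty-second notes: dotted eighth note = 6; quarter = 8; thirty-second = 1; dotted eighth = 6; thirty-second note = 1.
Adding: 6 + 8 + 1 + 6 + 1 = 22.
22 falls short of 24, so the answer is No.

No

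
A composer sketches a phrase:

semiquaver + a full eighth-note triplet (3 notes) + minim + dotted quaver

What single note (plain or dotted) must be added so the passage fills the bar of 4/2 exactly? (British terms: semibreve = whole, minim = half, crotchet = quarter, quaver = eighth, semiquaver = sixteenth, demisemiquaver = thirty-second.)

The bar of 4/2 = 32 sixteenth notes.
Express everything in sixteenth notes: semiquaver = 1; a full eighth-note triplet (3 notes) (three triplet eighths span one quarter) = 4; minim = 8; dotted quaver = 3.
Sum: 1 + 4 + 8 + 3 = 16.
Remaining: 32 − 16 = 16 sixteenth notes, which is a whole note.

whole note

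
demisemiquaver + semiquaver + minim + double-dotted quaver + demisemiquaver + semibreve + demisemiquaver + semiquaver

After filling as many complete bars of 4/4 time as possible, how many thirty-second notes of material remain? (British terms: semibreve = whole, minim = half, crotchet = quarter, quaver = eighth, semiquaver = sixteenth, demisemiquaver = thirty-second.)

One bar of 4/4 = 32 thirty-second notes.
Convert each value to thirty-second notes: demisemiquaver = 1; semiquaver = 2; minim = 16; double-dotted quaver = 7; demisemiquaver = 1; semibreve = 32; demisemiquaver = 1; semiquaver = 2.
Sum: 1 + 2 + 16 + 7 + 1 + 32 + 1 + 2 = 62.
62 ÷ 32 = 1 complete bar with 30 thirty-second notes remaining.

30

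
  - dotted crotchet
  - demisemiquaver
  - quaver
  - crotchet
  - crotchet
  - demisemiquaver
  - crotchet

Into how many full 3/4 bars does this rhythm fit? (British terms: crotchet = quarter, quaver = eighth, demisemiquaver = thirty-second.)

1

One bar of 3/4 = 24 thirty-second notes.
Express everything in thirty-second notes: dotted crotchet = 12; demisemiquaver = 1; quaver = 4; crotchet = 8; crotchet = 8; demisemiquaver = 1; crotchet = 8.
Sum: 12 + 1 + 4 + 8 + 8 + 1 + 8 = 42.
42 ÷ 24 = 1 complete bar with 18 left over.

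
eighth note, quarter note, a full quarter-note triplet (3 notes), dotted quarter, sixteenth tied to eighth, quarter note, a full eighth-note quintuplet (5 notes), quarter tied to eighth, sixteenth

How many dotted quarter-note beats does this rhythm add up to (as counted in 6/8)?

One dotted quarter-note beat = 6 sixteenth notes.
Working in sixteenth notes: eighth note = 2; quarter note = 4; a full quarter-note triplet (3 notes) (three triplet quarters span one half) = 8; dotted quarter = 6; sixteenth tied to eighth (sixteenth + eighth) = 3; quarter note = 4; a full eighth-note quintuplet (5 notes) (five quintuplet eighths span one half) = 8; quarter tied to eighth (quarter + eighth) = 6; sixteenth = 1.
Total: 2 + 4 + 8 + 6 + 3 + 4 + 8 + 6 + 1 = 42.
42 ÷ 6 = 7 beats.

7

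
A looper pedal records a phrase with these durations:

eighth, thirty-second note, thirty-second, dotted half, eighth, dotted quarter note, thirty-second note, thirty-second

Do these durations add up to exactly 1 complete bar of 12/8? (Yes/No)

Yes

One bar of 12/8 = 48 thirty-second notes.
Convert each value to thirty-second notes: eighth = 4; thirty-second note = 1; thirty-second = 1; dotted half = 24; eighth = 4; dotted quarter note = 12; thirty-second note = 1; thirty-second = 1.
Sum: 4 + 1 + 1 + 24 + 4 + 12 + 1 + 1 = 48.
48 equals 48, so the answer is Yes.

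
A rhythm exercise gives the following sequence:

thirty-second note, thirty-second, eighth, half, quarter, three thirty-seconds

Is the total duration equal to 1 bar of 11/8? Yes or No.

No

One bar of 11/8 = 44 thirty-second notes.
Each duration in thirty-second notes: thirty-second note = 1; thirty-second = 1; eighth = 4; half = 16; quarter = 8; thirty-second = 1; thirty-second = 1; thirty-second = 1.
Adding: 1 + 1 + 4 + 16 + 8 + 1 + 1 + 1 = 33.
33 falls short of 44, so the answer is No.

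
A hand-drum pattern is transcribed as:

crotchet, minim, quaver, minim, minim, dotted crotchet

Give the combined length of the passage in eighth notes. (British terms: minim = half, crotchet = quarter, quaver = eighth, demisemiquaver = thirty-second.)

Working in eighth notes: crotchet = 2; minim = 4; quaver = 1; minim = 4; minim = 4; dotted crotchet = 3.
Total: 2 + 4 + 1 + 4 + 4 + 3 = 18 eighth notes.

18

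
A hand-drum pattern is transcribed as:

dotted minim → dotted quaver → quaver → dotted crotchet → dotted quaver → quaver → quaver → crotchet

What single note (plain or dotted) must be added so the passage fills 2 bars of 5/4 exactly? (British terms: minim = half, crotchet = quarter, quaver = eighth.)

dotted quarter note

2 bars of 5/4 = 40 sixteenth notes.
Express everything in sixteenth notes: dotted minim = 12; dotted quaver = 3; quaver = 2; dotted crotchet = 6; dotted quaver = 3; quaver = 2; quaver = 2; crotchet = 4.
Adding: 12 + 3 + 2 + 6 + 3 + 2 + 2 + 4 = 34.
Remaining: 40 − 34 = 6 sixteenth notes, which is a dotted quarter note.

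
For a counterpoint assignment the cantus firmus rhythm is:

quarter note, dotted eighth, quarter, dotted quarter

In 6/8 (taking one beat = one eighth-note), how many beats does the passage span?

8.5

One eighth-note beat = 2 sixteenth notes.
Working in sixteenth notes: quarter note = 4; dotted eighth = 3; quarter = 4; dotted quarter = 6.
Altogether 4 + 3 + 4 + 6 = 17.
17 ÷ 2 = 8.5 beats.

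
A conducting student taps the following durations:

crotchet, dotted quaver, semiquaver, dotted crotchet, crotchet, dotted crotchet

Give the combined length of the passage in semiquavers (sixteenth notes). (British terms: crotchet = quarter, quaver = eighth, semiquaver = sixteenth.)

Express everything in sixteenth notes: crotchet = 4; dotted quaver = 3; semiquaver = 1; dotted crotchet = 6; crotchet = 4; dotted crotchet = 6.
Total: 4 + 3 + 1 + 6 + 4 + 6 = 24 sixteenth notes.

24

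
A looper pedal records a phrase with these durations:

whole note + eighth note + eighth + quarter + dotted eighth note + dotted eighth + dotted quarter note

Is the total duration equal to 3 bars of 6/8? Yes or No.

Yes

One bar of 6/8 = 12 sixteenth notes, so 3 bars = 36.
Each duration in sixteenth notes: whole note = 16; eighth note = 2; eighth = 2; quarter = 4; dotted eighth note = 3; dotted eighth = 3; dotted quarter note = 6.
Adding: 16 + 2 + 2 + 4 + 3 + 3 + 6 = 36.
36 equals 36, so the answer is Yes.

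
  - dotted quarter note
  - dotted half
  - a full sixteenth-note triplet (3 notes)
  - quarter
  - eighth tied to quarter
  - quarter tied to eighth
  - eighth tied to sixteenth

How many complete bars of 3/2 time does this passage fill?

1

One bar of 3/2 = 24 sixteenth notes.
In sixteenth notes: dotted quarter note = 6; dotted half = 12; a full sixteenth-note triplet (3 notes) (three triplet sixteenths span one eighth) = 2; quarter = 4; eighth tied to quarter (eighth + quarter) = 6; quarter tied to eighth (quarter + eighth) = 6; eighth tied to sixteenth (eighth + sixteenth) = 3.
Sum: 6 + 12 + 2 + 4 + 6 + 6 + 3 = 39.
39 ÷ 24 = 1 complete bar with 15 left over.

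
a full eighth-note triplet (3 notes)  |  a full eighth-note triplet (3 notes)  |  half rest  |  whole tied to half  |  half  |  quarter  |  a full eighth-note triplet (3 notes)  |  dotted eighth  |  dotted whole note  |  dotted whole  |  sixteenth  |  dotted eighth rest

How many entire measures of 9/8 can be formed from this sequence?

One bar of 9/8 = 18 sixteenth notes.
Each duration in sixteenth notes: a full eighth-note triplet (3 notes) (three triplet eighths span one quarter) = 4; a full eighth-note triplet (3 notes) (three triplet eighths span one quarter) = 4; half rest = 8; whole tied to half (whole + half) = 24; half = 8; quarter = 4; a full eighth-note triplet (3 notes) (three triplet eighths span one quarter) = 4; dotted eighth = 3; dotted whole note = 24; dotted whole = 24; sixteenth = 1; dotted eighth rest = 3.
Total: 4 + 4 + 8 + 24 + 8 + 4 + 4 + 3 + 24 + 24 + 1 + 3 = 111.
111 ÷ 18 = 6 complete bars with 3 left over.

6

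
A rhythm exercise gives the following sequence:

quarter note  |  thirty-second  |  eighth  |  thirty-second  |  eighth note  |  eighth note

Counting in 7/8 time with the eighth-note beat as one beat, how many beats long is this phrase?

One eighth-note beat = 4 thirty-second notes.
Working in thirty-second notes: quarter note = 8; thirty-second = 1; eighth = 4; thirty-second = 1; eighth note = 4; eighth note = 4.
Sum: 8 + 1 + 4 + 1 + 4 + 4 = 22.
22 ÷ 4 = 5.5 beats.

5.5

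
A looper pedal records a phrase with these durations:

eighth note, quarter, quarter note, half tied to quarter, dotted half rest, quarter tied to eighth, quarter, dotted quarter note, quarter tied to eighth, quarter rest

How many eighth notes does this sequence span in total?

Convert each value to eighth notes: eighth note = 1; quarter = 2; quarter note = 2; half tied to quarter (half + quarter) = 6; dotted half rest = 6; quarter tied to eighth (quarter + eighth) = 3; quarter = 2; dotted quarter note = 3; quarter tied to eighth (quarter + eighth) = 3; quarter rest = 2.
Altogether 1 + 2 + 2 + 6 + 6 + 3 + 2 + 3 + 3 + 2 = 30 eighth notes.

30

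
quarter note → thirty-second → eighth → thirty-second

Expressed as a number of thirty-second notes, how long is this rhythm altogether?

14

Each duration in thirty-second notes: quarter note = 8; thirty-second = 1; eighth = 4; thirty-second = 1.
Adding: 8 + 1 + 4 + 1 = 14 thirty-second notes.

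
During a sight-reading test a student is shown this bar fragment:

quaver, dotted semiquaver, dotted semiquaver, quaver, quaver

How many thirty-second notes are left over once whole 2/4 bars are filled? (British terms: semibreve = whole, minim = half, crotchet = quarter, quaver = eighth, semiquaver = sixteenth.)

2

One bar of 2/4 = 16 thirty-second notes.
Working in thirty-second notes: quaver = 4; dotted semiquaver = 3; dotted semiquaver = 3; quaver = 4; quaver = 4.
Adding: 4 + 3 + 3 + 4 + 4 = 18.
18 ÷ 16 = 1 complete bar with 2 thirty-second notes remaining.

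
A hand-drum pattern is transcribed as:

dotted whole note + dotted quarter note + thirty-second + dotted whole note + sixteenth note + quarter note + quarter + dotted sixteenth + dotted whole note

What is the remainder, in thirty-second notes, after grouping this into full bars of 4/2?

One bar of 4/2 = 64 thirty-second notes.
Each duration in thirty-second notes: dotted whole note = 48; dotted quarter note = 12; thirty-second = 1; dotted whole note = 48; sixteenth note = 2; quarter note = 8; quarter = 8; dotted sixteenth = 3; dotted whole note = 48.
Altogether 48 + 12 + 1 + 48 + 2 + 8 + 8 + 3 + 48 = 178.
178 ÷ 64 = 2 complete bars with 50 thirty-second notes remaining.

50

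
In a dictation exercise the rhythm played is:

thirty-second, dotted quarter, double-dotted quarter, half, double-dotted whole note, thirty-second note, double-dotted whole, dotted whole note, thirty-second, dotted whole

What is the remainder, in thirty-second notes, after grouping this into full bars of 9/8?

One bar of 9/8 = 36 thirty-second notes.
Working in thirty-second notes: thirty-second = 1; dotted quarter = 12; double-dotted quarter = 14; half = 16; double-dotted whole note = 56; thirty-second note = 1; double-dotted whole = 56; dotted whole note = 48; thirty-second = 1; dotted whole = 48.
Adding: 1 + 12 + 14 + 16 + 56 + 1 + 56 + 48 + 1 + 48 = 253.
253 ÷ 36 = 7 complete bars with 1 thirty-second note remaining.

1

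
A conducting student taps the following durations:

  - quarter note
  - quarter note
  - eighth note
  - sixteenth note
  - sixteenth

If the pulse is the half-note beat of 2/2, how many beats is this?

One half-note beat = 8 sixteenth notes.
Convert each value to sixteenth notes: quarter note = 4; quarter note = 4; eighth note = 2; sixteenth note = 1; sixteenth = 1.
Altogether 4 + 4 + 2 + 1 + 1 = 12.
12 ÷ 8 = 1.5 beats.

1.5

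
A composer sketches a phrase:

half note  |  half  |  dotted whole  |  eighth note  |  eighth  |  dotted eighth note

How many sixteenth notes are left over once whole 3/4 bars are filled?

One bar of 3/4 = 12 sixteenth notes.
Working in sixteenth notes: half note = 8; half = 8; dotted whole = 24; eighth note = 2; eighth = 2; dotted eighth note = 3.
Adding: 8 + 8 + 24 + 2 + 2 + 3 = 47.
47 ÷ 12 = 3 complete bars with 11 sixteenth notes remaining.

11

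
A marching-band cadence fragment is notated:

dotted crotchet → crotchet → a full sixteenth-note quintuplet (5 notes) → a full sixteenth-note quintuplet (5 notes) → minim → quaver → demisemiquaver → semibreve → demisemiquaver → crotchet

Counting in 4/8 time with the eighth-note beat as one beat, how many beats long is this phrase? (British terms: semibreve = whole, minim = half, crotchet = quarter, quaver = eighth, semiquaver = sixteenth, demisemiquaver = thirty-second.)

One eighth-note beat = 4 thirty-second notes.
Convert each value to thirty-second notes: dotted crotchet = 12; crotchet = 8; a full sixteenth-note quintuplet (5 notes) (five quintuplet sixteenths span one quarter) = 8; a full sixteenth-note quintuplet (5 notes) (five quintuplet sixteenths span one quarter) = 8; minim = 16; quaver = 4; demisemiquaver = 1; semibreve = 32; demisemiquaver = 1; crotchet = 8.
Sum: 12 + 8 + 8 + 8 + 16 + 4 + 1 + 32 + 1 + 8 = 98.
98 ÷ 4 = 24.5 beats.

24.5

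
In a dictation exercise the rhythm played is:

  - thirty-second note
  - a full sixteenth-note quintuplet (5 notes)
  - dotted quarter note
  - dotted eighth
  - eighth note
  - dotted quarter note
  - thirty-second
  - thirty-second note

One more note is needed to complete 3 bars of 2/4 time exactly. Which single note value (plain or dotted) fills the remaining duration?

3 bars of 2/4 = 48 thirty-second notes.
Convert each value to thirty-second notes: thirty-second note = 1; a full sixteenth-note quintuplet (5 notes) (five quintuplet sixteenths span one quarter) = 8; dotted quarter note = 12; dotted eighth = 6; eighth note = 4; dotted quarter note = 12; thirty-second = 1; thirty-second note = 1.
Sum: 1 + 8 + 12 + 6 + 4 + 12 + 1 + 1 = 45.
Remaining: 48 − 45 = 3 thirty-second notes, which is a dotted sixteenth note.

dotted sixteenth note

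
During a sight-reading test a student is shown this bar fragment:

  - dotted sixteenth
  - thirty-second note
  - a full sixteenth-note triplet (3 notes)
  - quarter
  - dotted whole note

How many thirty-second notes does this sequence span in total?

In thirty-second notes: dotted sixteenth = 3; thirty-second note = 1; a full sixteenth-note triplet (3 notes) (three triplet sixteenths span one eighth) = 4; quarter = 8; dotted whole note = 48.
Altogether 3 + 1 + 4 + 8 + 48 = 64 thirty-second notes.

64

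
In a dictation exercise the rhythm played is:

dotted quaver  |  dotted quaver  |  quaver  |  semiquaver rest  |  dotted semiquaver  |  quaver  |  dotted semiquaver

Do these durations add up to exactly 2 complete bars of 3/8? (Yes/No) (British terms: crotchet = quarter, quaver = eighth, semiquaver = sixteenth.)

One bar of 3/8 = 12 thirty-second notes, so 2 bars = 24.
Convert each value to thirty-second notes: dotted quaver = 6; dotted quaver = 6; quaver = 4; semiquaver rest = 2; dotted semiquaver = 3; quaver = 4; dotted semiquaver = 3.
Adding: 6 + 6 + 4 + 2 + 3 + 4 + 3 = 28.
28 exceeds 24, so the answer is No.

No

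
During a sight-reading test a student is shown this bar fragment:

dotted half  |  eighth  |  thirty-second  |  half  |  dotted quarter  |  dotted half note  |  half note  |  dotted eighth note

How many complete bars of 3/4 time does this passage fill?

4

One bar of 3/4 = 24 thirty-second notes.
In thirty-second notes: dotted half = 24; eighth = 4; thirty-second = 1; half = 16; dotted quarter = 12; dotted half note = 24; half note = 16; dotted eighth note = 6.
Adding: 24 + 4 + 1 + 16 + 12 + 24 + 16 + 6 = 103.
103 ÷ 24 = 4 complete bars with 7 left over.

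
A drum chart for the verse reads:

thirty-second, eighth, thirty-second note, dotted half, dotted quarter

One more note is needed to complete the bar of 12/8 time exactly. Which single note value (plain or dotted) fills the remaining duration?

dotted eighth note

The bar of 12/8 = 48 thirty-second notes.
In thirty-second notes: thirty-second = 1; eighth = 4; thirty-second note = 1; dotted half = 24; dotted quarter = 12.
Total: 1 + 4 + 1 + 24 + 12 = 42.
Remaining: 48 − 42 = 6 thirty-second notes, which is a dotted eighth note.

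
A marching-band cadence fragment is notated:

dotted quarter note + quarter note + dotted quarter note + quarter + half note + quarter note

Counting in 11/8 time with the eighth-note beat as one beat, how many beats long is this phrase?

One eighth-note beat = 2 sixteenth notes.
In sixteenth notes: dotted quarter note = 6; quarter note = 4; dotted quarter note = 6; quarter = 4; half note = 8; quarter note = 4.
Altogether 6 + 4 + 6 + 4 + 8 + 4 = 32.
32 ÷ 2 = 16 beats.

16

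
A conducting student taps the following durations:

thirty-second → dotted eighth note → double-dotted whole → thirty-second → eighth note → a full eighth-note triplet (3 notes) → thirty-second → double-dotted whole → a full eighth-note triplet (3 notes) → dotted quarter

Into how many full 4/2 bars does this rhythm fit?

One bar of 4/2 = 64 thirty-second notes.
Convert each value to thirty-second notes: thirty-second = 1; dotted eighth note = 6; double-dotted whole = 56; thirty-second = 1; eighth note = 4; a full eighth-note triplet (3 notes) (three triplet eighths span one quarter) = 8; thirty-second = 1; double-dotted whole = 56; a full eighth-note triplet (3 notes) (three triplet eighths span one quarter) = 8; dotted quarter = 12.
Total: 1 + 6 + 56 + 1 + 4 + 8 + 1 + 56 + 8 + 12 = 153.
153 ÷ 64 = 2 complete bars with 25 left over.

2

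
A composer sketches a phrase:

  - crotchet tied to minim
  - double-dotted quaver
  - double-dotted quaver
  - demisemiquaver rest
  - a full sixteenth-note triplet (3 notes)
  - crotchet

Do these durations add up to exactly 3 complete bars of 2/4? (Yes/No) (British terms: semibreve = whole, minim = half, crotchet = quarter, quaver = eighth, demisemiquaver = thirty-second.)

No

One bar of 2/4 = 16 thirty-second notes, so 3 bars = 48.
Express everything in thirty-second notes: crotchet tied to minim (crotchet + minim) = 24; double-dotted quaver = 7; double-dotted quaver = 7; demisemiquaver rest = 1; a full sixteenth-note triplet (3 notes) (three triplet sixteenths span one eighth) = 4; crotchet = 8.
Total: 24 + 7 + 7 + 1 + 4 + 8 = 51.
51 exceeds 48, so the answer is No.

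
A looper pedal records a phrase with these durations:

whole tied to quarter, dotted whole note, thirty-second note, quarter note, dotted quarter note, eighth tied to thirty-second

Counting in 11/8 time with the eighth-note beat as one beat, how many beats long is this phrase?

28.5

One eighth-note beat = 4 thirty-second notes.
Each duration in thirty-second notes: whole tied to quarter (whole + quarter) = 40; dotted whole note = 48; thirty-second note = 1; quarter note = 8; dotted quarter note = 12; eighth tied to thirty-second (eighth + thirty-second) = 5.
Adding: 40 + 48 + 1 + 8 + 12 + 5 = 114.
114 ÷ 4 = 28.5 beats.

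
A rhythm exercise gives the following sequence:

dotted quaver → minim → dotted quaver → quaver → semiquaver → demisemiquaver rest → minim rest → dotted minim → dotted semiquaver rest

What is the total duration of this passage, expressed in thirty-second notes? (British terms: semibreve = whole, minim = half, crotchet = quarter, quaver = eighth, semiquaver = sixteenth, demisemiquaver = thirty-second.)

78

Convert each value to thirty-second notes: dotted quaver = 6; minim = 16; dotted quaver = 6; quaver = 4; semiquaver = 2; demisemiquaver rest = 1; minim rest = 16; dotted minim = 24; dotted semiquaver rest = 3.
Total: 6 + 16 + 6 + 4 + 2 + 1 + 16 + 24 + 3 = 78 thirty-second notes.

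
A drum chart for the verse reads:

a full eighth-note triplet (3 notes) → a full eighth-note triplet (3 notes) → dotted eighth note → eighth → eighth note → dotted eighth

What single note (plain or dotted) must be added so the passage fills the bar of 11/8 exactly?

The bar of 11/8 = 22 sixteenth notes.
Express everything in sixteenth notes: a full eighth-note triplet (3 notes) (three triplet eighths span one quarter) = 4; a full eighth-note triplet (3 notes) (three triplet eighths span one quarter) = 4; dotted eighth note = 3; eighth = 2; eighth note = 2; dotted eighth = 3.
Altogether 4 + 4 + 3 + 2 + 2 + 3 = 18.
Remaining: 22 − 18 = 4 sixteenth notes, which is a quarter note.

quarter note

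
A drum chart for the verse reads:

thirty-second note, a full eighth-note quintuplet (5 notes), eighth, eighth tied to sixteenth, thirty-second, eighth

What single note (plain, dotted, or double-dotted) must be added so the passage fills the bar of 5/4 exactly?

The bar of 5/4 = 40 thirty-second notes.
Convert each value to thirty-second notes: thirty-second note = 1; a full eighth-note quintuplet (5 notes) (five quintuplet eighths span one half) = 16; eighth = 4; eighth tied to sixteenth (eighth + sixteenth) = 6; thirty-second = 1; eighth = 4.
Sum: 1 + 16 + 4 + 6 + 1 + 4 = 32.
Remaining: 40 − 32 = 8 thirty-second notes, which is a quarter note.

quarter note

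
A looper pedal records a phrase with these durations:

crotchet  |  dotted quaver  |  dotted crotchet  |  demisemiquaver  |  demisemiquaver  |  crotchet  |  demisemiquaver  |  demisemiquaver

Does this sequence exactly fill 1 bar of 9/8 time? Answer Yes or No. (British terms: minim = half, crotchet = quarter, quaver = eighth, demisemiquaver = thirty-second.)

One bar of 9/8 = 36 thirty-second notes.
Working in thirty-second notes: crotchet = 8; dotted quaver = 6; dotted crotchet = 12; demisemiquaver = 1; demisemiquaver = 1; crotchet = 8; demisemiquaver = 1; demisemiquaver = 1.
Altogether 8 + 6 + 12 + 1 + 1 + 8 + 1 + 1 = 38.
38 exceeds 36, so the answer is No.

No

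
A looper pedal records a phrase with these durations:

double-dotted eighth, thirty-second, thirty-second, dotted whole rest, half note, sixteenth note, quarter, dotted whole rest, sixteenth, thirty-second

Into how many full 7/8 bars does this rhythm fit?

4

One bar of 7/8 = 28 thirty-second notes.
In thirty-second notes: double-dotted eighth = 7; thirty-second = 1; thirty-second = 1; dotted whole rest = 48; half note = 16; sixteenth note = 2; quarter = 8; dotted whole rest = 48; sixteenth = 2; thirty-second = 1.
Sum: 7 + 1 + 1 + 48 + 16 + 2 + 8 + 48 + 2 + 1 = 134.
134 ÷ 28 = 4 complete bars with 22 left over.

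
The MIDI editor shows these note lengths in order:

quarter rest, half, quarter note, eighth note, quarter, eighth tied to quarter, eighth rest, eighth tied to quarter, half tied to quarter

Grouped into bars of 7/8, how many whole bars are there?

One bar of 7/8 = 7 eighth notes.
Each duration in eighth notes: quarter rest = 2; half = 4; quarter note = 2; eighth note = 1; quarter = 2; eighth tied to quarter (eighth + quarter) = 3; eighth rest = 1; eighth tied to quarter (eighth + quarter) = 3; half tied to quarter (half + quarter) = 6.
Altogether 2 + 4 + 2 + 1 + 2 + 3 + 1 + 3 + 6 = 24.
24 ÷ 7 = 3 complete bars with 3 left over.

3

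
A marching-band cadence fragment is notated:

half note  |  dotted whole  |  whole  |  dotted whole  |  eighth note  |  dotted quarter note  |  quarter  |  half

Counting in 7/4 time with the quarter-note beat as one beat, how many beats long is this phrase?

One quarter-note beat = 2 eighth notes.
Express everything in eighth notes: half note = 4; dotted whole = 12; whole = 8; dotted whole = 12; eighth note = 1; dotted quarter note = 3; quarter = 2; half = 4.
Sum: 4 + 12 + 8 + 12 + 1 + 3 + 2 + 4 = 46.
46 ÷ 2 = 23 beats.

23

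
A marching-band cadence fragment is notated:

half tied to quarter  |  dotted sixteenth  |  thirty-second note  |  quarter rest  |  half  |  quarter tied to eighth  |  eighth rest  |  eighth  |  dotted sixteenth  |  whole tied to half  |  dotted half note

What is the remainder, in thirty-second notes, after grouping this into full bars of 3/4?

3

One bar of 3/4 = 24 thirty-second notes.
Each duration in thirty-second notes: half tied to quarter (half + quarter) = 24; dotted sixteenth = 3; thirty-second note = 1; quarter rest = 8; half = 16; quarter tied to eighth (quarter + eighth) = 12; eighth rest = 4; eighth = 4; dotted sixteenth = 3; whole tied to half (whole + half) = 48; dotted half note = 24.
Sum: 24 + 3 + 1 + 8 + 16 + 12 + 4 + 4 + 3 + 48 + 24 = 147.
147 ÷ 24 = 6 complete bars with 3 thirty-second notes remaining.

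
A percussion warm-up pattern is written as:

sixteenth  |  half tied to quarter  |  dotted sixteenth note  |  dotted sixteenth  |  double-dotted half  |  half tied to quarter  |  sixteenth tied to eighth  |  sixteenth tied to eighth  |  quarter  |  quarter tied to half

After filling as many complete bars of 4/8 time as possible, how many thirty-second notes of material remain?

One bar of 4/8 = 16 thirty-second notes.
Express everything in thirty-second notes: sixteenth = 2; half tied to quarter (half + quarter) = 24; dotted sixteenth note = 3; dotted sixteenth = 3; double-dotted half = 28; half tied to quarter (half + quarter) = 24; sixteenth tied to eighth (sixteenth + eighth) = 6; sixteenth tied to eighth (sixteenth + eighth) = 6; quarter = 8; quarter tied to half (quarter + half) = 24.
Altogether 2 + 24 + 3 + 3 + 28 + 24 + 6 + 6 + 8 + 24 = 128.
128 ÷ 16 = 8 complete bars with 0 thirty-second notes remaining.

0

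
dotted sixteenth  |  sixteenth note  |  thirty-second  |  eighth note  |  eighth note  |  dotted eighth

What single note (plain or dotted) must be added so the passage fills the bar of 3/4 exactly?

eighth note

The bar of 3/4 = 24 thirty-second notes.
Convert each value to thirty-second notes: dotted sixteenth = 3; sixteenth note = 2; thirty-second = 1; eighth note = 4; eighth note = 4; dotted eighth = 6.
Adding: 3 + 2 + 1 + 4 + 4 + 6 = 20.
Remaining: 24 − 20 = 4 thirty-second notes, which is a eighth note.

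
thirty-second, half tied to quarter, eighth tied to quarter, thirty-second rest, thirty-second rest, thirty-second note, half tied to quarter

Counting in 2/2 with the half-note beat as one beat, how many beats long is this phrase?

One half-note beat = 16 thirty-second notes.
In thirty-second notes: thirty-second = 1; half tied to quarter (half + quarter) = 24; eighth tied to quarter (eighth + quarter) = 12; thirty-second rest = 1; thirty-second rest = 1; thirty-second note = 1; half tied to quarter (half + quarter) = 24.
Sum: 1 + 24 + 12 + 1 + 1 + 1 + 24 = 64.
64 ÷ 16 = 4 beats.

4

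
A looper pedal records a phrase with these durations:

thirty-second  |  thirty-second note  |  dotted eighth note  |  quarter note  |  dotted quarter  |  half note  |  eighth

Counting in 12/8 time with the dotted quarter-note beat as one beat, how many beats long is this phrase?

4

One dotted quarter-note beat = 12 thirty-second notes.
Convert each value to thirty-second notes: thirty-second = 1; thirty-second note = 1; dotted eighth note = 6; quarter note = 8; dotted quarter = 12; half note = 16; eighth = 4.
Adding: 1 + 1 + 6 + 8 + 12 + 16 + 4 = 48.
48 ÷ 12 = 4 beats.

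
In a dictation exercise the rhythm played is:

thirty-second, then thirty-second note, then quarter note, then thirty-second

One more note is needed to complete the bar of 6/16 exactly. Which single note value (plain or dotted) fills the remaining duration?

thirty-second note

The bar of 6/16 = 12 thirty-second notes.
In thirty-second notes: thirty-second = 1; thirty-second note = 1; quarter note = 8; thirty-second = 1.
Total: 1 + 1 + 8 + 1 = 11.
Remaining: 12 − 11 = 1 thirty-second note, which is a thirty-second note.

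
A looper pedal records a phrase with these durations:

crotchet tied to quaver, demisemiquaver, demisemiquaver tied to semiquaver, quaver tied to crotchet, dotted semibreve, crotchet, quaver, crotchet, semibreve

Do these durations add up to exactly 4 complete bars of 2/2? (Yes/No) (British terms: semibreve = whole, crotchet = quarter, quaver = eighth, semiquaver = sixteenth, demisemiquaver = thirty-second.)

Yes

One bar of 2/2 = 32 thirty-second notes, so 4 bars = 128.
Working in thirty-second notes: crotchet tied to quaver (crotchet + quaver) = 12; demisemiquaver = 1; demisemiquaver tied to semiquaver (demisemiquaver + semiquaver) = 3; quaver tied to crotchet (quaver + crotchet) = 12; dotted semibreve = 48; crotchet = 8; quaver = 4; crotchet = 8; semibreve = 32.
Adding: 12 + 1 + 3 + 12 + 48 + 8 + 4 + 8 + 32 = 128.
128 equals 128, so the answer is Yes.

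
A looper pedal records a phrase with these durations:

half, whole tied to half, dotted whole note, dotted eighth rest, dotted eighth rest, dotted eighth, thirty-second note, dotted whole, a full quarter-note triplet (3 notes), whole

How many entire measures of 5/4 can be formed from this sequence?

5

One bar of 5/4 = 40 thirty-second notes.
Convert each value to thirty-second notes: half = 16; whole tied to half (whole + half) = 48; dotted whole note = 48; dotted eighth rest = 6; dotted eighth rest = 6; dotted eighth = 6; thirty-second note = 1; dotted whole = 48; a full quarter-note triplet (3 notes) (three triplet quarters span one half) = 16; whole = 32.
Altogether 16 + 48 + 48 + 6 + 6 + 6 + 1 + 48 + 16 + 32 = 227.
227 ÷ 40 = 5 complete bars with 27 left over.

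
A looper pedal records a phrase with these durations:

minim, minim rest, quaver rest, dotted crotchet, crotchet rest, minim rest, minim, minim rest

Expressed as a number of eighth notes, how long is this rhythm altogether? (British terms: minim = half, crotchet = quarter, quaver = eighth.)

Convert each value to eighth notes: minim = 4; minim rest = 4; quaver rest = 1; dotted crotchet = 3; crotchet rest = 2; minim rest = 4; minim = 4; minim rest = 4.
Altogether 4 + 4 + 1 + 3 + 2 + 4 + 4 + 4 = 26 eighth notes.

26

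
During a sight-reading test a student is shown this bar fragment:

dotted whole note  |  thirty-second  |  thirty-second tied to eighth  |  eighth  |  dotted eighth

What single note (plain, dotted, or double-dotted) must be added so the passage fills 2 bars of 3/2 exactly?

2 bars of 3/2 = 96 thirty-second notes.
Each duration in thirty-second notes: dotted whole note = 48; thirty-second = 1; thirty-second tied to eighth (thirty-second + eighth) = 5; eighth = 4; dotted eighth = 6.
Total: 48 + 1 + 5 + 4 + 6 = 64.
Remaining: 96 − 64 = 32 thirty-second notes, which is a whole note.

whole note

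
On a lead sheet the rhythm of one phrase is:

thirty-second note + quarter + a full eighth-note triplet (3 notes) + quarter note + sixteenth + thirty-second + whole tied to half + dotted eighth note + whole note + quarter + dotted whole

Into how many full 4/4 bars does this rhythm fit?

One bar of 4/4 = 32 thirty-second notes.
Working in thirty-second notes: thirty-second note = 1; quarter = 8; a full eighth-note triplet (3 notes) (three triplet eighths span one quarter) = 8; quarter note = 8; sixteenth = 2; thirty-second = 1; whole tied to half (whole + half) = 48; dotted eighth note = 6; whole note = 32; quarter = 8; dotted whole = 48.
Altogether 1 + 8 + 8 + 8 + 2 + 1 + 48 + 6 + 32 + 8 + 48 = 170.
170 ÷ 32 = 5 complete bars with 10 left over.

5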